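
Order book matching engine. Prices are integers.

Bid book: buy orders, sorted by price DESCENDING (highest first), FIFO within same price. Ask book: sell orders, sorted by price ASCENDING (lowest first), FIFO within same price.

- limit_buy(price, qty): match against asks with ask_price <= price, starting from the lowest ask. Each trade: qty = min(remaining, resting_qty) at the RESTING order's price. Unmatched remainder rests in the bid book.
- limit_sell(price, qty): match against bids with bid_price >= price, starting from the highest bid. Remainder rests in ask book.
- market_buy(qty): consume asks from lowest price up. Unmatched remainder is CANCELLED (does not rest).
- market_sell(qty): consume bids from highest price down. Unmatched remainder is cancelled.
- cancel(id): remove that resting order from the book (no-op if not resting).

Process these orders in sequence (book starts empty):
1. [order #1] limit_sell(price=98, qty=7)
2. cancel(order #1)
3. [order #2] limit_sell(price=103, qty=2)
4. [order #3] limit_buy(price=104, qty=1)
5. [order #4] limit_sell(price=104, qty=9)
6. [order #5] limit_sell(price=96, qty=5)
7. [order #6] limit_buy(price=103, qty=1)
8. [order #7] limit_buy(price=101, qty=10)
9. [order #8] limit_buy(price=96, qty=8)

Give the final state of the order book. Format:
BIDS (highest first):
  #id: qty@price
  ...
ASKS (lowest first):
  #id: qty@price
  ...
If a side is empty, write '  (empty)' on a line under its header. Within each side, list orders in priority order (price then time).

After op 1 [order #1] limit_sell(price=98, qty=7): fills=none; bids=[-] asks=[#1:7@98]
After op 2 cancel(order #1): fills=none; bids=[-] asks=[-]
After op 3 [order #2] limit_sell(price=103, qty=2): fills=none; bids=[-] asks=[#2:2@103]
After op 4 [order #3] limit_buy(price=104, qty=1): fills=#3x#2:1@103; bids=[-] asks=[#2:1@103]
After op 5 [order #4] limit_sell(price=104, qty=9): fills=none; bids=[-] asks=[#2:1@103 #4:9@104]
After op 6 [order #5] limit_sell(price=96, qty=5): fills=none; bids=[-] asks=[#5:5@96 #2:1@103 #4:9@104]
After op 7 [order #6] limit_buy(price=103, qty=1): fills=#6x#5:1@96; bids=[-] asks=[#5:4@96 #2:1@103 #4:9@104]
After op 8 [order #7] limit_buy(price=101, qty=10): fills=#7x#5:4@96; bids=[#7:6@101] asks=[#2:1@103 #4:9@104]
After op 9 [order #8] limit_buy(price=96, qty=8): fills=none; bids=[#7:6@101 #8:8@96] asks=[#2:1@103 #4:9@104]

Answer: BIDS (highest first):
  #7: 6@101
  #8: 8@96
ASKS (lowest first):
  #2: 1@103
  #4: 9@104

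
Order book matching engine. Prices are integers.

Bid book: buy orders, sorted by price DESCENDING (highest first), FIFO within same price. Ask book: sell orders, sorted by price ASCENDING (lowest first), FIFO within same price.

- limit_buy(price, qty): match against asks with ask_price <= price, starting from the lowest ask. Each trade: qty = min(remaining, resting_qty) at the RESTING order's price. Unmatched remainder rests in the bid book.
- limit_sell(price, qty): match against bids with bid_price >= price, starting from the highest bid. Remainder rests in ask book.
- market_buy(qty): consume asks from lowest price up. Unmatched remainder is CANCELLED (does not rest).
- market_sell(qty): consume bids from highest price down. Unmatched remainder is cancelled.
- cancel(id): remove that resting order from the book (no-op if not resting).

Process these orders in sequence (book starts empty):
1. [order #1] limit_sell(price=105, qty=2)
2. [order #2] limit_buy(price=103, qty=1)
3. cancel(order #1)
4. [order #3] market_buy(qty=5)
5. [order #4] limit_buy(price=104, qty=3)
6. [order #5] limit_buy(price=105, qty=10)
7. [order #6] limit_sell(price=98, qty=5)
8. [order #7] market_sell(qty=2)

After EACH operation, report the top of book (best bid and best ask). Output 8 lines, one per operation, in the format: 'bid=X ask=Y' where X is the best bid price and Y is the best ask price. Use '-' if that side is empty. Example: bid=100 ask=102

Answer: bid=- ask=105
bid=103 ask=105
bid=103 ask=-
bid=103 ask=-
bid=104 ask=-
bid=105 ask=-
bid=105 ask=-
bid=105 ask=-

Derivation:
After op 1 [order #1] limit_sell(price=105, qty=2): fills=none; bids=[-] asks=[#1:2@105]
After op 2 [order #2] limit_buy(price=103, qty=1): fills=none; bids=[#2:1@103] asks=[#1:2@105]
After op 3 cancel(order #1): fills=none; bids=[#2:1@103] asks=[-]
After op 4 [order #3] market_buy(qty=5): fills=none; bids=[#2:1@103] asks=[-]
After op 5 [order #4] limit_buy(price=104, qty=3): fills=none; bids=[#4:3@104 #2:1@103] asks=[-]
After op 6 [order #5] limit_buy(price=105, qty=10): fills=none; bids=[#5:10@105 #4:3@104 #2:1@103] asks=[-]
After op 7 [order #6] limit_sell(price=98, qty=5): fills=#5x#6:5@105; bids=[#5:5@105 #4:3@104 #2:1@103] asks=[-]
After op 8 [order #7] market_sell(qty=2): fills=#5x#7:2@105; bids=[#5:3@105 #4:3@104 #2:1@103] asks=[-]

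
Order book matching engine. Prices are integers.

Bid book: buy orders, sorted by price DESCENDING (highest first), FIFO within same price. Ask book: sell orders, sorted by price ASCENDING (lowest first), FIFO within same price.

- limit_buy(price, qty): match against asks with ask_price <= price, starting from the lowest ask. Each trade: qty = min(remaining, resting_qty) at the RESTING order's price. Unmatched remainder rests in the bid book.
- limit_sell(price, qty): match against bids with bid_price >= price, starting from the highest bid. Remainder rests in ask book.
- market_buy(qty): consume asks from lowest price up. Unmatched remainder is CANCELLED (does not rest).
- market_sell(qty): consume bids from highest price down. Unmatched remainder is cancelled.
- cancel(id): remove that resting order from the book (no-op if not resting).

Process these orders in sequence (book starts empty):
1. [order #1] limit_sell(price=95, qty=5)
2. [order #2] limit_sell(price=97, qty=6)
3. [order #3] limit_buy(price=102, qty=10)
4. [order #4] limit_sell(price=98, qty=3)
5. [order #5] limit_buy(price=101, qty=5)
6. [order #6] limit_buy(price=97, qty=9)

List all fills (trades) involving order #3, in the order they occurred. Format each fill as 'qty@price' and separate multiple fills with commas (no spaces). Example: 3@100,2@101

After op 1 [order #1] limit_sell(price=95, qty=5): fills=none; bids=[-] asks=[#1:5@95]
After op 2 [order #2] limit_sell(price=97, qty=6): fills=none; bids=[-] asks=[#1:5@95 #2:6@97]
After op 3 [order #3] limit_buy(price=102, qty=10): fills=#3x#1:5@95 #3x#2:5@97; bids=[-] asks=[#2:1@97]
After op 4 [order #4] limit_sell(price=98, qty=3): fills=none; bids=[-] asks=[#2:1@97 #4:3@98]
After op 5 [order #5] limit_buy(price=101, qty=5): fills=#5x#2:1@97 #5x#4:3@98; bids=[#5:1@101] asks=[-]
After op 6 [order #6] limit_buy(price=97, qty=9): fills=none; bids=[#5:1@101 #6:9@97] asks=[-]

Answer: 5@95,5@97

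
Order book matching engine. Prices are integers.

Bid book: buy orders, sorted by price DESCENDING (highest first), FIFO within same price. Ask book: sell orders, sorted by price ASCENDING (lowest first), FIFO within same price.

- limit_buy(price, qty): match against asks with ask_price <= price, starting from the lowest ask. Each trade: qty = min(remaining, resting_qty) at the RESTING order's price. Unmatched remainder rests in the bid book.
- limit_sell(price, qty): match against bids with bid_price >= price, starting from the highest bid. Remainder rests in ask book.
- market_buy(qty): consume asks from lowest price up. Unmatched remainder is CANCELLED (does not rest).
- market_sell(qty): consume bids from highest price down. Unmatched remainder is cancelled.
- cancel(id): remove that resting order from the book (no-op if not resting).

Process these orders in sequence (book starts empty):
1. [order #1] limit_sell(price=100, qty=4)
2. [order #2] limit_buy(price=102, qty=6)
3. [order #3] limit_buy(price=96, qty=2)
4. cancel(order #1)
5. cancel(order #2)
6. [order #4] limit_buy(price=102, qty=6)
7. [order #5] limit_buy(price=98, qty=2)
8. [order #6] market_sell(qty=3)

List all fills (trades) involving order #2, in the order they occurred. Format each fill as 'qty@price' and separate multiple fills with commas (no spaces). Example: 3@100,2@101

Answer: 4@100

Derivation:
After op 1 [order #1] limit_sell(price=100, qty=4): fills=none; bids=[-] asks=[#1:4@100]
After op 2 [order #2] limit_buy(price=102, qty=6): fills=#2x#1:4@100; bids=[#2:2@102] asks=[-]
After op 3 [order #3] limit_buy(price=96, qty=2): fills=none; bids=[#2:2@102 #3:2@96] asks=[-]
After op 4 cancel(order #1): fills=none; bids=[#2:2@102 #3:2@96] asks=[-]
After op 5 cancel(order #2): fills=none; bids=[#3:2@96] asks=[-]
After op 6 [order #4] limit_buy(price=102, qty=6): fills=none; bids=[#4:6@102 #3:2@96] asks=[-]
After op 7 [order #5] limit_buy(price=98, qty=2): fills=none; bids=[#4:6@102 #5:2@98 #3:2@96] asks=[-]
After op 8 [order #6] market_sell(qty=3): fills=#4x#6:3@102; bids=[#4:3@102 #5:2@98 #3:2@96] asks=[-]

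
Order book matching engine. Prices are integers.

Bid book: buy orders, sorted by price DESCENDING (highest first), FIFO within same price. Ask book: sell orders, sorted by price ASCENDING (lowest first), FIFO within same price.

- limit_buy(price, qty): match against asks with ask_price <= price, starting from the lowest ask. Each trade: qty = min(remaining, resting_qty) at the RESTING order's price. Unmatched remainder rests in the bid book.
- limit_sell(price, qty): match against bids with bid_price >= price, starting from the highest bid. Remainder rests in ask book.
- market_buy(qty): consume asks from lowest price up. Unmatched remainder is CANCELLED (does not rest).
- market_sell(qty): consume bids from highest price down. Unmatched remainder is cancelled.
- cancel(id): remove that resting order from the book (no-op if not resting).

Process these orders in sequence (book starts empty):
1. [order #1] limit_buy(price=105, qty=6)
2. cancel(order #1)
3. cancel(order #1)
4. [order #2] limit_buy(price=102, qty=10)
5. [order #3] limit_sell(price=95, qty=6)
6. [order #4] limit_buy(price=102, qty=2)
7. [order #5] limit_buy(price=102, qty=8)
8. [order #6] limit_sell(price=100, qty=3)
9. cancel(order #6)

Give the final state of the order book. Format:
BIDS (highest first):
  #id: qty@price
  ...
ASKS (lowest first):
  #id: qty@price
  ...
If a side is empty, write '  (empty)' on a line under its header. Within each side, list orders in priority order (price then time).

Answer: BIDS (highest first):
  #2: 1@102
  #4: 2@102
  #5: 8@102
ASKS (lowest first):
  (empty)

Derivation:
After op 1 [order #1] limit_buy(price=105, qty=6): fills=none; bids=[#1:6@105] asks=[-]
After op 2 cancel(order #1): fills=none; bids=[-] asks=[-]
After op 3 cancel(order #1): fills=none; bids=[-] asks=[-]
After op 4 [order #2] limit_buy(price=102, qty=10): fills=none; bids=[#2:10@102] asks=[-]
After op 5 [order #3] limit_sell(price=95, qty=6): fills=#2x#3:6@102; bids=[#2:4@102] asks=[-]
After op 6 [order #4] limit_buy(price=102, qty=2): fills=none; bids=[#2:4@102 #4:2@102] asks=[-]
After op 7 [order #5] limit_buy(price=102, qty=8): fills=none; bids=[#2:4@102 #4:2@102 #5:8@102] asks=[-]
After op 8 [order #6] limit_sell(price=100, qty=3): fills=#2x#6:3@102; bids=[#2:1@102 #4:2@102 #5:8@102] asks=[-]
After op 9 cancel(order #6): fills=none; bids=[#2:1@102 #4:2@102 #5:8@102] asks=[-]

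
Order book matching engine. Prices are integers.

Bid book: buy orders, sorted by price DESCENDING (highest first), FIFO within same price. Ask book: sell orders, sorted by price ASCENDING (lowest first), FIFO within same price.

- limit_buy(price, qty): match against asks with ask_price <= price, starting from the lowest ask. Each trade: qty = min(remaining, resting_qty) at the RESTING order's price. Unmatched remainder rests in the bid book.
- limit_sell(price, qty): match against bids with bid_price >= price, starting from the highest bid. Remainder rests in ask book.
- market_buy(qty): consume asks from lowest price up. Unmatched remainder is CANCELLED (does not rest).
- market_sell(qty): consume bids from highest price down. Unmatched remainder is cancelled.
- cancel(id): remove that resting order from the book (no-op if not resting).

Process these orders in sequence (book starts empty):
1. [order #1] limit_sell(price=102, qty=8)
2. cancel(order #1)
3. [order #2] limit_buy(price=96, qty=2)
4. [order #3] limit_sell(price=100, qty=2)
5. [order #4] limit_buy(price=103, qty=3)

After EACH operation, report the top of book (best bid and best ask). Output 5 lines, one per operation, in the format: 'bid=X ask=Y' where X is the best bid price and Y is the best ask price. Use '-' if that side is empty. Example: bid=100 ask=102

Answer: bid=- ask=102
bid=- ask=-
bid=96 ask=-
bid=96 ask=100
bid=103 ask=-

Derivation:
After op 1 [order #1] limit_sell(price=102, qty=8): fills=none; bids=[-] asks=[#1:8@102]
After op 2 cancel(order #1): fills=none; bids=[-] asks=[-]
After op 3 [order #2] limit_buy(price=96, qty=2): fills=none; bids=[#2:2@96] asks=[-]
After op 4 [order #3] limit_sell(price=100, qty=2): fills=none; bids=[#2:2@96] asks=[#3:2@100]
After op 5 [order #4] limit_buy(price=103, qty=3): fills=#4x#3:2@100; bids=[#4:1@103 #2:2@96] asks=[-]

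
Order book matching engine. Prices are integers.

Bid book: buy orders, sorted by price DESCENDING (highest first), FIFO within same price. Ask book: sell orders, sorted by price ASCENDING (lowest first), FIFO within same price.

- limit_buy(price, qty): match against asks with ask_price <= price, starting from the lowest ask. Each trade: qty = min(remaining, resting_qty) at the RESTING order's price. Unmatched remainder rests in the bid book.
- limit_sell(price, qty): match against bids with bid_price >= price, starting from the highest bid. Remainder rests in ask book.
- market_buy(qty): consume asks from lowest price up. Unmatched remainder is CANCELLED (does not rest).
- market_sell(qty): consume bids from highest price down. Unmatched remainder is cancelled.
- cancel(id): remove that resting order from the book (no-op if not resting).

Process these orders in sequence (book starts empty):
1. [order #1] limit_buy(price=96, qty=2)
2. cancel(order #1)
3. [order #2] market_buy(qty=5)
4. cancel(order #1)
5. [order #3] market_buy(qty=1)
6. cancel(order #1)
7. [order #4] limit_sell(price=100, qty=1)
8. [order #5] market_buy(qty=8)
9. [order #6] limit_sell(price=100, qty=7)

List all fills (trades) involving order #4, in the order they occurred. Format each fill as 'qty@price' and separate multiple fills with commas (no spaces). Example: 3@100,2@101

After op 1 [order #1] limit_buy(price=96, qty=2): fills=none; bids=[#1:2@96] asks=[-]
After op 2 cancel(order #1): fills=none; bids=[-] asks=[-]
After op 3 [order #2] market_buy(qty=5): fills=none; bids=[-] asks=[-]
After op 4 cancel(order #1): fills=none; bids=[-] asks=[-]
After op 5 [order #3] market_buy(qty=1): fills=none; bids=[-] asks=[-]
After op 6 cancel(order #1): fills=none; bids=[-] asks=[-]
After op 7 [order #4] limit_sell(price=100, qty=1): fills=none; bids=[-] asks=[#4:1@100]
After op 8 [order #5] market_buy(qty=8): fills=#5x#4:1@100; bids=[-] asks=[-]
After op 9 [order #6] limit_sell(price=100, qty=7): fills=none; bids=[-] asks=[#6:7@100]

Answer: 1@100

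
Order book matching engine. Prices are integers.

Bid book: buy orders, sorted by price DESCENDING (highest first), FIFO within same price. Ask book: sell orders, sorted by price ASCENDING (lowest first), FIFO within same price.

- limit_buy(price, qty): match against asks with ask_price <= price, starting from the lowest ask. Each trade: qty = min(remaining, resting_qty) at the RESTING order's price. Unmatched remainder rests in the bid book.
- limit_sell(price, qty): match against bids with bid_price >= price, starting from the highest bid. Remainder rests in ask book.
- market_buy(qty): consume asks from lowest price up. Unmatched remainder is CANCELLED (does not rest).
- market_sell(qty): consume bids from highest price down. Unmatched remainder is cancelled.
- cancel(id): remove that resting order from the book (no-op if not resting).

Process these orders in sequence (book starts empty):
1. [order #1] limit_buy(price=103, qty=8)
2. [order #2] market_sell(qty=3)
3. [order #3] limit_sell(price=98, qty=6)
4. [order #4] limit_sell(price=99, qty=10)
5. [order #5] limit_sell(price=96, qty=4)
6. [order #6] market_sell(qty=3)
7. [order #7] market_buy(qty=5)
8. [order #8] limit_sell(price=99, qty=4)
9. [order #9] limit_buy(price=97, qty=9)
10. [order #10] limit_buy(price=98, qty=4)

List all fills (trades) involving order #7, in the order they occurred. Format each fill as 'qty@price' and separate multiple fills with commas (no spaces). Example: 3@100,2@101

Answer: 4@96,1@98

Derivation:
After op 1 [order #1] limit_buy(price=103, qty=8): fills=none; bids=[#1:8@103] asks=[-]
After op 2 [order #2] market_sell(qty=3): fills=#1x#2:3@103; bids=[#1:5@103] asks=[-]
After op 3 [order #3] limit_sell(price=98, qty=6): fills=#1x#3:5@103; bids=[-] asks=[#3:1@98]
After op 4 [order #4] limit_sell(price=99, qty=10): fills=none; bids=[-] asks=[#3:1@98 #4:10@99]
After op 5 [order #5] limit_sell(price=96, qty=4): fills=none; bids=[-] asks=[#5:4@96 #3:1@98 #4:10@99]
After op 6 [order #6] market_sell(qty=3): fills=none; bids=[-] asks=[#5:4@96 #3:1@98 #4:10@99]
After op 7 [order #7] market_buy(qty=5): fills=#7x#5:4@96 #7x#3:1@98; bids=[-] asks=[#4:10@99]
After op 8 [order #8] limit_sell(price=99, qty=4): fills=none; bids=[-] asks=[#4:10@99 #8:4@99]
After op 9 [order #9] limit_buy(price=97, qty=9): fills=none; bids=[#9:9@97] asks=[#4:10@99 #8:4@99]
After op 10 [order #10] limit_buy(price=98, qty=4): fills=none; bids=[#10:4@98 #9:9@97] asks=[#4:10@99 #8:4@99]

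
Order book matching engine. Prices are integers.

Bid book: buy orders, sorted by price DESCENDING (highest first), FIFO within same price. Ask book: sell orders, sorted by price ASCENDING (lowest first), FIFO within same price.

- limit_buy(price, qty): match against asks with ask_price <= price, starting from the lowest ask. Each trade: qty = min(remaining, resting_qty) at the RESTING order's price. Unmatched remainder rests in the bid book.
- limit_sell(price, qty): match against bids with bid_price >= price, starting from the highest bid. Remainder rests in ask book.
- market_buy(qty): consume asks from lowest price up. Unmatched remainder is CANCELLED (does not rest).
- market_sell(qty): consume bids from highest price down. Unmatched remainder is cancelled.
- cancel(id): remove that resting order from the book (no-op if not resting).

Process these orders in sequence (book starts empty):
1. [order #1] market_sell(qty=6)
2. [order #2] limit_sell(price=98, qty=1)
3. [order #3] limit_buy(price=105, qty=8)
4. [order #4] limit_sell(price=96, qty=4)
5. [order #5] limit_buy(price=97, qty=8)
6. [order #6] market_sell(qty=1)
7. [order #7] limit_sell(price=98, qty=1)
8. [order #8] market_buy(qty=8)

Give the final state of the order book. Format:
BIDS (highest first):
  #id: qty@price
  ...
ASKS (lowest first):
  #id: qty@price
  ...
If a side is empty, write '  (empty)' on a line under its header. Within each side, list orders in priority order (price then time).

After op 1 [order #1] market_sell(qty=6): fills=none; bids=[-] asks=[-]
After op 2 [order #2] limit_sell(price=98, qty=1): fills=none; bids=[-] asks=[#2:1@98]
After op 3 [order #3] limit_buy(price=105, qty=8): fills=#3x#2:1@98; bids=[#3:7@105] asks=[-]
After op 4 [order #4] limit_sell(price=96, qty=4): fills=#3x#4:4@105; bids=[#3:3@105] asks=[-]
After op 5 [order #5] limit_buy(price=97, qty=8): fills=none; bids=[#3:3@105 #5:8@97] asks=[-]
After op 6 [order #6] market_sell(qty=1): fills=#3x#6:1@105; bids=[#3:2@105 #5:8@97] asks=[-]
After op 7 [order #7] limit_sell(price=98, qty=1): fills=#3x#7:1@105; bids=[#3:1@105 #5:8@97] asks=[-]
After op 8 [order #8] market_buy(qty=8): fills=none; bids=[#3:1@105 #5:8@97] asks=[-]

Answer: BIDS (highest first):
  #3: 1@105
  #5: 8@97
ASKS (lowest first):
  (empty)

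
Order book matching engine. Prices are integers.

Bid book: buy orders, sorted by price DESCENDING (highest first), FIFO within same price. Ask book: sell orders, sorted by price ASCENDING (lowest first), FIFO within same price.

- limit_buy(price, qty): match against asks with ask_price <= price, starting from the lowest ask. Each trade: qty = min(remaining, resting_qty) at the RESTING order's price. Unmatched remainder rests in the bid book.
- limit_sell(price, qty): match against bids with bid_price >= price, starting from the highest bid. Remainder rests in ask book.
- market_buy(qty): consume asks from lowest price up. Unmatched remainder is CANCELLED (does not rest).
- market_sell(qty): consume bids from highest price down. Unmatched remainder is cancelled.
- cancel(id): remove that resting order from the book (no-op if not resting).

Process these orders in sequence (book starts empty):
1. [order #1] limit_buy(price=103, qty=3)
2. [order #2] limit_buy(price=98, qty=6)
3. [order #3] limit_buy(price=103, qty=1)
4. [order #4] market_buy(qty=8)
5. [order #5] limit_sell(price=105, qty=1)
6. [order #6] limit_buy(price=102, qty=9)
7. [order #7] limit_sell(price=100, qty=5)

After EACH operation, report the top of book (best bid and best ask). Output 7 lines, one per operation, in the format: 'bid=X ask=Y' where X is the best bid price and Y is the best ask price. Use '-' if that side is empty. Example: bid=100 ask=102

Answer: bid=103 ask=-
bid=103 ask=-
bid=103 ask=-
bid=103 ask=-
bid=103 ask=105
bid=103 ask=105
bid=102 ask=105

Derivation:
After op 1 [order #1] limit_buy(price=103, qty=3): fills=none; bids=[#1:3@103] asks=[-]
After op 2 [order #2] limit_buy(price=98, qty=6): fills=none; bids=[#1:3@103 #2:6@98] asks=[-]
After op 3 [order #3] limit_buy(price=103, qty=1): fills=none; bids=[#1:3@103 #3:1@103 #2:6@98] asks=[-]
After op 4 [order #4] market_buy(qty=8): fills=none; bids=[#1:3@103 #3:1@103 #2:6@98] asks=[-]
After op 5 [order #5] limit_sell(price=105, qty=1): fills=none; bids=[#1:3@103 #3:1@103 #2:6@98] asks=[#5:1@105]
After op 6 [order #6] limit_buy(price=102, qty=9): fills=none; bids=[#1:3@103 #3:1@103 #6:9@102 #2:6@98] asks=[#5:1@105]
After op 7 [order #7] limit_sell(price=100, qty=5): fills=#1x#7:3@103 #3x#7:1@103 #6x#7:1@102; bids=[#6:8@102 #2:6@98] asks=[#5:1@105]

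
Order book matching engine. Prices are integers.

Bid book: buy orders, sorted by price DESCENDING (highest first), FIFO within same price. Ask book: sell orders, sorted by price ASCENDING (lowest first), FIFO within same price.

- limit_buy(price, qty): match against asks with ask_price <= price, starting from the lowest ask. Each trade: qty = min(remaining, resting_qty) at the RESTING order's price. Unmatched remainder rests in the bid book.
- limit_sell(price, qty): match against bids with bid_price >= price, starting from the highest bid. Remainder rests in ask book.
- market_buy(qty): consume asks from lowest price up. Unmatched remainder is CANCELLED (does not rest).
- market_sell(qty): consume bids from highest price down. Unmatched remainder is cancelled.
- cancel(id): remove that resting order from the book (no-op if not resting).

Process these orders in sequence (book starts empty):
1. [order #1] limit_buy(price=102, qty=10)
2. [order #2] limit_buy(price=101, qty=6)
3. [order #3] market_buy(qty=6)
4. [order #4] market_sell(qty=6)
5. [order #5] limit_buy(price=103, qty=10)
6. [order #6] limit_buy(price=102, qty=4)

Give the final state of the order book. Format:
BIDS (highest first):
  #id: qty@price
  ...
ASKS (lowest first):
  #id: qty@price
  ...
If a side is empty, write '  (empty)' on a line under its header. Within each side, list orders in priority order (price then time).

Answer: BIDS (highest first):
  #5: 10@103
  #1: 4@102
  #6: 4@102
  #2: 6@101
ASKS (lowest first):
  (empty)

Derivation:
After op 1 [order #1] limit_buy(price=102, qty=10): fills=none; bids=[#1:10@102] asks=[-]
After op 2 [order #2] limit_buy(price=101, qty=6): fills=none; bids=[#1:10@102 #2:6@101] asks=[-]
After op 3 [order #3] market_buy(qty=6): fills=none; bids=[#1:10@102 #2:6@101] asks=[-]
After op 4 [order #4] market_sell(qty=6): fills=#1x#4:6@102; bids=[#1:4@102 #2:6@101] asks=[-]
After op 5 [order #5] limit_buy(price=103, qty=10): fills=none; bids=[#5:10@103 #1:4@102 #2:6@101] asks=[-]
After op 6 [order #6] limit_buy(price=102, qty=4): fills=none; bids=[#5:10@103 #1:4@102 #6:4@102 #2:6@101] asks=[-]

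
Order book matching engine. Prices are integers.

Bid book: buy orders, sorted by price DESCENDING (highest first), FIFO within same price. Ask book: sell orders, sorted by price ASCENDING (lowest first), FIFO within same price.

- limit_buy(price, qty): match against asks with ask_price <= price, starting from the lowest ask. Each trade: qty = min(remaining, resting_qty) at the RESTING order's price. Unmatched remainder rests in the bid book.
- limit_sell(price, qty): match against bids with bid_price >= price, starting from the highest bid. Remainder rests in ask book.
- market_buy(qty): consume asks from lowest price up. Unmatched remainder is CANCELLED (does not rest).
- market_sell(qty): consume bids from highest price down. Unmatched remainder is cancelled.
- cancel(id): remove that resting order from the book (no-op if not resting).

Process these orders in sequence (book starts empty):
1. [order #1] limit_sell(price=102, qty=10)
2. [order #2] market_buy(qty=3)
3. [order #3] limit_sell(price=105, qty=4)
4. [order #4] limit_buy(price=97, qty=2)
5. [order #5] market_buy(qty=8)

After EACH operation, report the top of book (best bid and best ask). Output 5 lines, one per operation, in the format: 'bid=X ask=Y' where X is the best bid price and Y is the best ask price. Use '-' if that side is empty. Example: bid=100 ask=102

After op 1 [order #1] limit_sell(price=102, qty=10): fills=none; bids=[-] asks=[#1:10@102]
After op 2 [order #2] market_buy(qty=3): fills=#2x#1:3@102; bids=[-] asks=[#1:7@102]
After op 3 [order #3] limit_sell(price=105, qty=4): fills=none; bids=[-] asks=[#1:7@102 #3:4@105]
After op 4 [order #4] limit_buy(price=97, qty=2): fills=none; bids=[#4:2@97] asks=[#1:7@102 #3:4@105]
After op 5 [order #5] market_buy(qty=8): fills=#5x#1:7@102 #5x#3:1@105; bids=[#4:2@97] asks=[#3:3@105]

Answer: bid=- ask=102
bid=- ask=102
bid=- ask=102
bid=97 ask=102
bid=97 ask=105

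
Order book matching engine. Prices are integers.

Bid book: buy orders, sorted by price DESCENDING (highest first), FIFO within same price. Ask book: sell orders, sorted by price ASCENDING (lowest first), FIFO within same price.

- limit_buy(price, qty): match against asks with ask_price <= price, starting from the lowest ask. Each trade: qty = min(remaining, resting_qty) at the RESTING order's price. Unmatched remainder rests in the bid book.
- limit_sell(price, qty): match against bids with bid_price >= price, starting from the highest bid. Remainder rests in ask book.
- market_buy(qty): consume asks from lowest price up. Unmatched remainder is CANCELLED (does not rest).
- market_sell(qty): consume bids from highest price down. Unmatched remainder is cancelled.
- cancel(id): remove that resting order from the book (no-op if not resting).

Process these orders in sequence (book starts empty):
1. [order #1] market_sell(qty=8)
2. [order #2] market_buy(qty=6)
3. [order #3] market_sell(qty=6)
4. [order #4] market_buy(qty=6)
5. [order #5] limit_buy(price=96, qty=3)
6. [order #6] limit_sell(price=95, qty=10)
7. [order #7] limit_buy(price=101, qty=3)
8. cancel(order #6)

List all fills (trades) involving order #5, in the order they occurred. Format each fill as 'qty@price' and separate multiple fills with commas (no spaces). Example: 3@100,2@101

Answer: 3@96

Derivation:
After op 1 [order #1] market_sell(qty=8): fills=none; bids=[-] asks=[-]
After op 2 [order #2] market_buy(qty=6): fills=none; bids=[-] asks=[-]
After op 3 [order #3] market_sell(qty=6): fills=none; bids=[-] asks=[-]
After op 4 [order #4] market_buy(qty=6): fills=none; bids=[-] asks=[-]
After op 5 [order #5] limit_buy(price=96, qty=3): fills=none; bids=[#5:3@96] asks=[-]
After op 6 [order #6] limit_sell(price=95, qty=10): fills=#5x#6:3@96; bids=[-] asks=[#6:7@95]
After op 7 [order #7] limit_buy(price=101, qty=3): fills=#7x#6:3@95; bids=[-] asks=[#6:4@95]
After op 8 cancel(order #6): fills=none; bids=[-] asks=[-]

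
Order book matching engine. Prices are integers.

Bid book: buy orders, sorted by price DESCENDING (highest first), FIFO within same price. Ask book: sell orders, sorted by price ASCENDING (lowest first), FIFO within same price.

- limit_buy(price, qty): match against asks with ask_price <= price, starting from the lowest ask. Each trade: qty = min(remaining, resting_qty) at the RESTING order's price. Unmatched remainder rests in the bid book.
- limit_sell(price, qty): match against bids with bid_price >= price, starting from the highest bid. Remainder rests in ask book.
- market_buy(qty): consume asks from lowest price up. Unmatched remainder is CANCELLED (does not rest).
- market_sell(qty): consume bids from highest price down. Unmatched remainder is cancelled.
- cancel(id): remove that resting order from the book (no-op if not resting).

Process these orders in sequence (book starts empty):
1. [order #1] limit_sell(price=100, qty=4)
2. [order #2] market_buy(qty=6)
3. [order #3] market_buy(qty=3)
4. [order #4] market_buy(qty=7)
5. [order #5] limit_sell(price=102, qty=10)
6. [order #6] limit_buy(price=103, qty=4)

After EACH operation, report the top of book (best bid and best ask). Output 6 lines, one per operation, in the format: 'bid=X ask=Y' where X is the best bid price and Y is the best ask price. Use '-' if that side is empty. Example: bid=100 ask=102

After op 1 [order #1] limit_sell(price=100, qty=4): fills=none; bids=[-] asks=[#1:4@100]
After op 2 [order #2] market_buy(qty=6): fills=#2x#1:4@100; bids=[-] asks=[-]
After op 3 [order #3] market_buy(qty=3): fills=none; bids=[-] asks=[-]
After op 4 [order #4] market_buy(qty=7): fills=none; bids=[-] asks=[-]
After op 5 [order #5] limit_sell(price=102, qty=10): fills=none; bids=[-] asks=[#5:10@102]
After op 6 [order #6] limit_buy(price=103, qty=4): fills=#6x#5:4@102; bids=[-] asks=[#5:6@102]

Answer: bid=- ask=100
bid=- ask=-
bid=- ask=-
bid=- ask=-
bid=- ask=102
bid=- ask=102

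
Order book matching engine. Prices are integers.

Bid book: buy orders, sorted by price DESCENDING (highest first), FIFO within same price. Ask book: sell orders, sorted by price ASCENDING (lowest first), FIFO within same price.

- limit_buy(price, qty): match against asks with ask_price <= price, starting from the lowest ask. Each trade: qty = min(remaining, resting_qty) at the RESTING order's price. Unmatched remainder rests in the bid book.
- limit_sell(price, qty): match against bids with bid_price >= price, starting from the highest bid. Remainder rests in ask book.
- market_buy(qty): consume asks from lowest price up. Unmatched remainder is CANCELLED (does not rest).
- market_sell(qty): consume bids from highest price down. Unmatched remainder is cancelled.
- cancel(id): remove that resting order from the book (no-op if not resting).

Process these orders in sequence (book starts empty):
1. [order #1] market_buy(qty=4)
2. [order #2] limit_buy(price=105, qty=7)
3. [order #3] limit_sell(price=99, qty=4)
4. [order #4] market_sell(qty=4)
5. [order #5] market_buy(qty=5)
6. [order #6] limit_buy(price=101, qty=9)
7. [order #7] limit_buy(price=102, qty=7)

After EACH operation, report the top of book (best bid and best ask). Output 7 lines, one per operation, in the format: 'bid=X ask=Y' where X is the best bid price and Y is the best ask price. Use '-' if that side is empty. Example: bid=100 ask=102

Answer: bid=- ask=-
bid=105 ask=-
bid=105 ask=-
bid=- ask=-
bid=- ask=-
bid=101 ask=-
bid=102 ask=-

Derivation:
After op 1 [order #1] market_buy(qty=4): fills=none; bids=[-] asks=[-]
After op 2 [order #2] limit_buy(price=105, qty=7): fills=none; bids=[#2:7@105] asks=[-]
After op 3 [order #3] limit_sell(price=99, qty=4): fills=#2x#3:4@105; bids=[#2:3@105] asks=[-]
After op 4 [order #4] market_sell(qty=4): fills=#2x#4:3@105; bids=[-] asks=[-]
After op 5 [order #5] market_buy(qty=5): fills=none; bids=[-] asks=[-]
After op 6 [order #6] limit_buy(price=101, qty=9): fills=none; bids=[#6:9@101] asks=[-]
After op 7 [order #7] limit_buy(price=102, qty=7): fills=none; bids=[#7:7@102 #6:9@101] asks=[-]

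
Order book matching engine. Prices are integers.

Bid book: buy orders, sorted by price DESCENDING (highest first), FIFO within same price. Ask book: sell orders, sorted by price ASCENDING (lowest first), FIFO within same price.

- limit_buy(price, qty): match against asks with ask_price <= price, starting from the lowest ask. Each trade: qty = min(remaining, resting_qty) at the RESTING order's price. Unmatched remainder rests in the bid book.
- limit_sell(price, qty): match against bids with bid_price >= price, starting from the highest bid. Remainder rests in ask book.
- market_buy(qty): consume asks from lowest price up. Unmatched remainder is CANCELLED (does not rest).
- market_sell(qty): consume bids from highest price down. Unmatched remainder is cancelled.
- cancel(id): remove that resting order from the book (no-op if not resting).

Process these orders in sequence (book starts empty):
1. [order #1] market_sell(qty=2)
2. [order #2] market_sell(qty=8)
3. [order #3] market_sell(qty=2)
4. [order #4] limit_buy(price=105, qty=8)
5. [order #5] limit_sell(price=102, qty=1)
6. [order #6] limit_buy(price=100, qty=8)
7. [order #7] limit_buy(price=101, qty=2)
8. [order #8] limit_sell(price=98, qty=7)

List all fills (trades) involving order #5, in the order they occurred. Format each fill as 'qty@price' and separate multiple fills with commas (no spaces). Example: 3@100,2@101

Answer: 1@105

Derivation:
After op 1 [order #1] market_sell(qty=2): fills=none; bids=[-] asks=[-]
After op 2 [order #2] market_sell(qty=8): fills=none; bids=[-] asks=[-]
After op 3 [order #3] market_sell(qty=2): fills=none; bids=[-] asks=[-]
After op 4 [order #4] limit_buy(price=105, qty=8): fills=none; bids=[#4:8@105] asks=[-]
After op 5 [order #5] limit_sell(price=102, qty=1): fills=#4x#5:1@105; bids=[#4:7@105] asks=[-]
After op 6 [order #6] limit_buy(price=100, qty=8): fills=none; bids=[#4:7@105 #6:8@100] asks=[-]
After op 7 [order #7] limit_buy(price=101, qty=2): fills=none; bids=[#4:7@105 #7:2@101 #6:8@100] asks=[-]
After op 8 [order #8] limit_sell(price=98, qty=7): fills=#4x#8:7@105; bids=[#7:2@101 #6:8@100] asks=[-]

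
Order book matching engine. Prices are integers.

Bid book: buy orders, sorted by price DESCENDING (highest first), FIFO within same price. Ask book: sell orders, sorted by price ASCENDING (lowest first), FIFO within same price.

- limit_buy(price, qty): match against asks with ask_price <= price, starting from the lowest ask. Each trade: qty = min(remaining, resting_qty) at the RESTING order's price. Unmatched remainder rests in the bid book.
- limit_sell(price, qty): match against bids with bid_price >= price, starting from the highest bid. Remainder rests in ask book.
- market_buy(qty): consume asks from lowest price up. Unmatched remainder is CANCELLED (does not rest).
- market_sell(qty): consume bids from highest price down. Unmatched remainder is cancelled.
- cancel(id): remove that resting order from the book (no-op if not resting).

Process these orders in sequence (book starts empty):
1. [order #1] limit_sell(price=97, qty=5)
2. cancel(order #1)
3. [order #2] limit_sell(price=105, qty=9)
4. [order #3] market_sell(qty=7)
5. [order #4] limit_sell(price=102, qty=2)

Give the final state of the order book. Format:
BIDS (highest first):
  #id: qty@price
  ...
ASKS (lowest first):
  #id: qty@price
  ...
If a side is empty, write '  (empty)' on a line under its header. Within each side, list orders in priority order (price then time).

Answer: BIDS (highest first):
  (empty)
ASKS (lowest first):
  #4: 2@102
  #2: 9@105

Derivation:
After op 1 [order #1] limit_sell(price=97, qty=5): fills=none; bids=[-] asks=[#1:5@97]
After op 2 cancel(order #1): fills=none; bids=[-] asks=[-]
After op 3 [order #2] limit_sell(price=105, qty=9): fills=none; bids=[-] asks=[#2:9@105]
After op 4 [order #3] market_sell(qty=7): fills=none; bids=[-] asks=[#2:9@105]
After op 5 [order #4] limit_sell(price=102, qty=2): fills=none; bids=[-] asks=[#4:2@102 #2:9@105]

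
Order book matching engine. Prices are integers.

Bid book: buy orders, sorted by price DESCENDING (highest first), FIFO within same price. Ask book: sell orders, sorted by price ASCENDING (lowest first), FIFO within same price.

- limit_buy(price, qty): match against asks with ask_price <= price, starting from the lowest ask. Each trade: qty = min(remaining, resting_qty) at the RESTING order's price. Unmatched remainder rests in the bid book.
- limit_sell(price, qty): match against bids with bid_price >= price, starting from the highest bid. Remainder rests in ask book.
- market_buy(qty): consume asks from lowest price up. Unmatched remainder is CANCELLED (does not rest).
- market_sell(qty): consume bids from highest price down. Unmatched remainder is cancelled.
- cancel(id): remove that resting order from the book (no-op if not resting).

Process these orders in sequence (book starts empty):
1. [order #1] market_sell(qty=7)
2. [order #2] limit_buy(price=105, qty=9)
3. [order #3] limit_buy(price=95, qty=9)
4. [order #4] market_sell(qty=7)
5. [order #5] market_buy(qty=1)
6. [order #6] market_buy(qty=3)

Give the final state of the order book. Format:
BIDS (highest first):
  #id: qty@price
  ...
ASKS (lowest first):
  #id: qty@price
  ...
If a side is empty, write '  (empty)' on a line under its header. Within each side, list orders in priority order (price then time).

Answer: BIDS (highest first):
  #2: 2@105
  #3: 9@95
ASKS (lowest first):
  (empty)

Derivation:
After op 1 [order #1] market_sell(qty=7): fills=none; bids=[-] asks=[-]
After op 2 [order #2] limit_buy(price=105, qty=9): fills=none; bids=[#2:9@105] asks=[-]
After op 3 [order #3] limit_buy(price=95, qty=9): fills=none; bids=[#2:9@105 #3:9@95] asks=[-]
After op 4 [order #4] market_sell(qty=7): fills=#2x#4:7@105; bids=[#2:2@105 #3:9@95] asks=[-]
After op 5 [order #5] market_buy(qty=1): fills=none; bids=[#2:2@105 #3:9@95] asks=[-]
After op 6 [order #6] market_buy(qty=3): fills=none; bids=[#2:2@105 #3:9@95] asks=[-]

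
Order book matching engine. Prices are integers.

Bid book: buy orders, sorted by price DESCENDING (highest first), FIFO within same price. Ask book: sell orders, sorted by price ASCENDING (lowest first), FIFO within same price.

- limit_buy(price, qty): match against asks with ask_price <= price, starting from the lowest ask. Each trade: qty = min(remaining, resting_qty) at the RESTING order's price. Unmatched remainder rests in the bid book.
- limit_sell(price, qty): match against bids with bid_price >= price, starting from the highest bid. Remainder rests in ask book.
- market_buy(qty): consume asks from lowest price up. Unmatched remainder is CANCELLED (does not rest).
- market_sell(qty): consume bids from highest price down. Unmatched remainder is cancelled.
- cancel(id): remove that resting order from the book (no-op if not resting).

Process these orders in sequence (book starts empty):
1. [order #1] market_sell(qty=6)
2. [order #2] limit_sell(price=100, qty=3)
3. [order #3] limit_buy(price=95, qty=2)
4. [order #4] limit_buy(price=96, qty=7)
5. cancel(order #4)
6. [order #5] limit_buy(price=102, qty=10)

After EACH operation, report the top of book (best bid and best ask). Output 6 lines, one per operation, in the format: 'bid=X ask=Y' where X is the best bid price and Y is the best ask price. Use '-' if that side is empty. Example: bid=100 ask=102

After op 1 [order #1] market_sell(qty=6): fills=none; bids=[-] asks=[-]
After op 2 [order #2] limit_sell(price=100, qty=3): fills=none; bids=[-] asks=[#2:3@100]
After op 3 [order #3] limit_buy(price=95, qty=2): fills=none; bids=[#3:2@95] asks=[#2:3@100]
After op 4 [order #4] limit_buy(price=96, qty=7): fills=none; bids=[#4:7@96 #3:2@95] asks=[#2:3@100]
After op 5 cancel(order #4): fills=none; bids=[#3:2@95] asks=[#2:3@100]
After op 6 [order #5] limit_buy(price=102, qty=10): fills=#5x#2:3@100; bids=[#5:7@102 #3:2@95] asks=[-]

Answer: bid=- ask=-
bid=- ask=100
bid=95 ask=100
bid=96 ask=100
bid=95 ask=100
bid=102 ask=-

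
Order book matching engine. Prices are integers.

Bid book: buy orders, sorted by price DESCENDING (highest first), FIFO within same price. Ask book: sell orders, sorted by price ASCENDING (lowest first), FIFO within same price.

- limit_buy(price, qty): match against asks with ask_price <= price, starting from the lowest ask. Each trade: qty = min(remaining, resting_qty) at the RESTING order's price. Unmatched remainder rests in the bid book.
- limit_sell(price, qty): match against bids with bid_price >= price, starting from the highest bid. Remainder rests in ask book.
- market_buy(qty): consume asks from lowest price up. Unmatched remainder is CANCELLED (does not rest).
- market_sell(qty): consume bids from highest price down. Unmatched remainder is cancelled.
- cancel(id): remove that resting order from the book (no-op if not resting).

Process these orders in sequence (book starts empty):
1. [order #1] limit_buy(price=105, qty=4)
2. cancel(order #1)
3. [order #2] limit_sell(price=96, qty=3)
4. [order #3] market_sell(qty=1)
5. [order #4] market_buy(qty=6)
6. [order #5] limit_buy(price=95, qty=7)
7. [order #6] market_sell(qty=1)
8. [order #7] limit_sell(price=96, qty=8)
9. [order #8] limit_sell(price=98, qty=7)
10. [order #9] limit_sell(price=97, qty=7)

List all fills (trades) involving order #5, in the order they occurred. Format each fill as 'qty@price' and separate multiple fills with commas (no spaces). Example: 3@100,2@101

After op 1 [order #1] limit_buy(price=105, qty=4): fills=none; bids=[#1:4@105] asks=[-]
After op 2 cancel(order #1): fills=none; bids=[-] asks=[-]
After op 3 [order #2] limit_sell(price=96, qty=3): fills=none; bids=[-] asks=[#2:3@96]
After op 4 [order #3] market_sell(qty=1): fills=none; bids=[-] asks=[#2:3@96]
After op 5 [order #4] market_buy(qty=6): fills=#4x#2:3@96; bids=[-] asks=[-]
After op 6 [order #5] limit_buy(price=95, qty=7): fills=none; bids=[#5:7@95] asks=[-]
After op 7 [order #6] market_sell(qty=1): fills=#5x#6:1@95; bids=[#5:6@95] asks=[-]
After op 8 [order #7] limit_sell(price=96, qty=8): fills=none; bids=[#5:6@95] asks=[#7:8@96]
After op 9 [order #8] limit_sell(price=98, qty=7): fills=none; bids=[#5:6@95] asks=[#7:8@96 #8:7@98]
After op 10 [order #9] limit_sell(price=97, qty=7): fills=none; bids=[#5:6@95] asks=[#7:8@96 #9:7@97 #8:7@98]

Answer: 1@95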